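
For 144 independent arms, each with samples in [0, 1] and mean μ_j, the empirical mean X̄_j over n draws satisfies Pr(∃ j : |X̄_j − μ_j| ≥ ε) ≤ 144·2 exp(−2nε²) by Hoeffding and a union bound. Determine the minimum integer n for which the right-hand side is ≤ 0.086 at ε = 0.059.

Need 2·144·exp(−2nε²) ≤ 0.086, i.e. exp(−2nε²) ≤ 0.086/288.
So 2nε² ≥ ln(288/0.086) = 8.116368.
Hence n ≥ 8.116368/(2·0.059²) = 1165.810.
The smallest integer n is 1166.

1166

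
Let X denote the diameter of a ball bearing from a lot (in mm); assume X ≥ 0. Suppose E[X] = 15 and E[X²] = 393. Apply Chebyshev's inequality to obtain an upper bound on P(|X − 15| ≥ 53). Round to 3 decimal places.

Var(X) = E[X²] − (E[X])² = 393 − 225 = 168.
Chebyshev's inequality: P(|X − μ| ≥ t) ≤ Var(X)/t² = 168/2809 = 0.0598.

0.060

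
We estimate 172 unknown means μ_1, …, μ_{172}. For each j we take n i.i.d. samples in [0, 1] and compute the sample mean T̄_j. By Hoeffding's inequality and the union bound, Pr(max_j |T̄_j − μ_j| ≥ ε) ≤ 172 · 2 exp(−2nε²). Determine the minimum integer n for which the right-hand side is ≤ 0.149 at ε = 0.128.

Need 2·172·exp(−2nε²) ≤ 0.149, i.e. exp(−2nε²) ≤ 0.149/344.
So 2nε² ≥ ln(344/0.149) = 7.744451.
Hence n ≥ 7.744451/(2·0.128²) = 236.342.
The smallest integer n is 237.

237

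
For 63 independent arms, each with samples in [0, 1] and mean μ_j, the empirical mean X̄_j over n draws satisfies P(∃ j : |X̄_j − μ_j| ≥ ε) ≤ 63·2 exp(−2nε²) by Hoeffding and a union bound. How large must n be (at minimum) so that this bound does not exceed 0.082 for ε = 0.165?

135

Need 2·63·exp(−2nε²) ≤ 0.082, i.e. exp(−2nε²) ≤ 0.082/126.
So 2nε² ≥ ln(126/0.082) = 7.337318.
Hence n ≥ 7.337318/(2·0.165²) = 134.753.
The smallest integer n is 135.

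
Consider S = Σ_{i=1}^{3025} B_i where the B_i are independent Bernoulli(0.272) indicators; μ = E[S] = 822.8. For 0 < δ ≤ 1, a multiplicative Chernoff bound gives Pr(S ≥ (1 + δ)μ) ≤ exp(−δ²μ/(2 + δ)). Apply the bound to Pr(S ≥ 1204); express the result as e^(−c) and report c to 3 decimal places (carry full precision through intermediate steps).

Write 1204 = (1 + δ)μ, so δ = 1204/822.8 − 1 = 0.4632961…
Then the exponent is δ²μ/(2 + δ) = (1204 − μ)² / (μ·(2 + δ)) = 71.695994.

71.696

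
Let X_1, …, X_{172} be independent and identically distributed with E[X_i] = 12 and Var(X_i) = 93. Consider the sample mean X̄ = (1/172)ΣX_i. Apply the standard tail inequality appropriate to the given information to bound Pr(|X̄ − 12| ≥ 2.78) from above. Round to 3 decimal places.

With mean and variance of each term known, Chebyshev's inequality bounds the deviation of the sum (or sample mean).
Var(X̄) = Var(X_i)/n = 93/172 = 0.5407.
Chebyshev: Pr(|X̄ − 12| ≥ 2.78) ≤ Var(X̄)/(2.78)² = 93/(172·2.78²) = 0.0700.

0.070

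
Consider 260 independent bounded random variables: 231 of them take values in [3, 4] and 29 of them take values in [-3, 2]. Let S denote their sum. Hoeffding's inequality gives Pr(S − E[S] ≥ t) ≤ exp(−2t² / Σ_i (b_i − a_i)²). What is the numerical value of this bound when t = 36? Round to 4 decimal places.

0.0665

Σ(b_i − a_i)² = 231·1² + 29·5² = 956.
Exponent = 2·36² / 956 = 2.71130.
Bound = exp(−2.71130) = 0.06645.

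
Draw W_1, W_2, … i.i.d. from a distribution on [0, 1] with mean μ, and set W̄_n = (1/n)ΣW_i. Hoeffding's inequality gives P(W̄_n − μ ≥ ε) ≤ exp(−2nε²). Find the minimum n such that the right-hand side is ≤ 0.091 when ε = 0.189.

34

Require exp(−2nε²) ≤ 0.091, i.e. 2nε² ≥ ln(1/0.091) = 2.396896.
So n ≥ 2.396896 / (2·0.189²) = 33.550.
The smallest integer n is 34.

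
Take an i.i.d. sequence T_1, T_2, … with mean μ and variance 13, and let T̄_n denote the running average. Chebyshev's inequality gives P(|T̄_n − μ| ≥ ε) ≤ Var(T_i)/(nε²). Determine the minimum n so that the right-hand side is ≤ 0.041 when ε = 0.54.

Require 13/(n·0.54²) ≤ 0.041, i.e. n ≥ 13/(0.041·0.54²) = 1087.357.
The smallest integer n is 1088.

1088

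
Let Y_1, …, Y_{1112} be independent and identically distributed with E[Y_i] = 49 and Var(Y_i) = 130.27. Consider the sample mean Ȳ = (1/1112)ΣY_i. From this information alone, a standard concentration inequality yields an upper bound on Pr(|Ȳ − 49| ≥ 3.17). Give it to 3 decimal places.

0.012

With mean and variance of each term known, Chebyshev's inequality bounds the deviation of the sum (or sample mean).
Var(Ȳ) = Var(Y_i)/n = 130.27/1112 = 0.11715.
Chebyshev: Pr(|Ȳ − 49| ≥ 3.17) ≤ Var(Ȳ)/(3.17)² = 130.27/(1112·3.17²) = 0.0117.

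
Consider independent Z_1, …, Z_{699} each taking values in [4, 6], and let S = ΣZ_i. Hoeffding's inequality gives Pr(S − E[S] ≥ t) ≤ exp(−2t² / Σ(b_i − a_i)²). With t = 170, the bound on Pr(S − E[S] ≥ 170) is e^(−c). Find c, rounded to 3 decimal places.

20.672

Σ(b_i − a_i)² = 699·(2)² = 2796.
c = 2t²/2796 = 2·170²/2796 = 20.6724.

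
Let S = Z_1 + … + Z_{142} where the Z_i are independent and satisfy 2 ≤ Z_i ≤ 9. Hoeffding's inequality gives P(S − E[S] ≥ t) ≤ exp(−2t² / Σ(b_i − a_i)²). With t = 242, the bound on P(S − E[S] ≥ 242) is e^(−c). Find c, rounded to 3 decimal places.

16.834

Σ(b_i − a_i)² = 142·(7)² = 6958.
c = 2t²/6958 = 2·242²/6958 = 16.8336.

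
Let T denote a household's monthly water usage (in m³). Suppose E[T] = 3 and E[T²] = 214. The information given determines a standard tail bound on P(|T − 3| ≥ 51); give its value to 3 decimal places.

The first two moments determine the variance, so Chebyshev's inequality is the sharpest standard bound available.
Var(T) = E[T²] − (E[T])² = 214 − 9 = 205.
Chebyshev's inequality: P(|T − μ| ≥ t) ≤ Var(T)/t² = 205/2601 = 0.0788.

0.079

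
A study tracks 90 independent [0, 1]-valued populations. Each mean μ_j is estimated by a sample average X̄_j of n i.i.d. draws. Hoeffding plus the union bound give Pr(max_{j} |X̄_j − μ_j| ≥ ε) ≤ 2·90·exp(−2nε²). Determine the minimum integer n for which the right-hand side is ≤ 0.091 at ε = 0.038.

Need 2·90·exp(−2nε²) ≤ 0.091, i.e. exp(−2nε²) ≤ 0.091/180.
So 2nε² ≥ ln(180/0.091) = 7.589853.
Hence n ≥ 7.589853/(2·0.038²) = 2628.065.
The smallest integer n is 2629.

2629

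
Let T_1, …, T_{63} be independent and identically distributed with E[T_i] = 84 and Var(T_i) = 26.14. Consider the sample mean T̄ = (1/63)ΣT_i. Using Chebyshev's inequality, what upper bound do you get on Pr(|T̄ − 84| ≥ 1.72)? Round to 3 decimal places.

Var(T̄) = Var(T_i)/n = 26.14/63 = 0.41492.
Chebyshev: Pr(|T̄ − 84| ≥ 1.72) ≤ Var(T̄)/(1.72)² = 26.14/(63·1.72²) = 0.1403.

0.140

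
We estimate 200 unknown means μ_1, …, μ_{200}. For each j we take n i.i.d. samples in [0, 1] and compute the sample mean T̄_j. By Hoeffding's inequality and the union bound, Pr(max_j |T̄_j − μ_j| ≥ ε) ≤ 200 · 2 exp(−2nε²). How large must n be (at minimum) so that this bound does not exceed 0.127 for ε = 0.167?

Need 2·200·exp(−2nε²) ≤ 0.127, i.e. exp(−2nε²) ≤ 0.127/400.
So 2nε² ≥ ln(400/0.127) = 8.055033.
Hence n ≥ 8.055033/(2·0.167²) = 144.412.
The smallest integer n is 145.

145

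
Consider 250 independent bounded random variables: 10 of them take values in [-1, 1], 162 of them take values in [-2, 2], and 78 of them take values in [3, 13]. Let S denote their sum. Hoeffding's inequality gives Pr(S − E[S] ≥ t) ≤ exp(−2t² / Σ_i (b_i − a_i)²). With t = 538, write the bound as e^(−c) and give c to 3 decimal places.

55.492

Σ(b_i − a_i)² = 10·2² + 162·4² + 78·10² = 10432.
c = 2t² / 10432 = 2·538² / 10432 = 55.4916.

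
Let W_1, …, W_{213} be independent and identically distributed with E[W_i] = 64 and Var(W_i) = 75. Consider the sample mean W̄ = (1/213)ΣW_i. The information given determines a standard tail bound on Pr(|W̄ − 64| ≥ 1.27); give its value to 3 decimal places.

With mean and variance of each term known, Chebyshev's inequality bounds the deviation of the sum (or sample mean).
Var(W̄) = Var(W_i)/n = 75/213 = 0.35211.
Chebyshev: Pr(|W̄ − 64| ≥ 1.27) ≤ Var(W̄)/(1.27)² = 75/(213·1.27²) = 0.2183.

0.218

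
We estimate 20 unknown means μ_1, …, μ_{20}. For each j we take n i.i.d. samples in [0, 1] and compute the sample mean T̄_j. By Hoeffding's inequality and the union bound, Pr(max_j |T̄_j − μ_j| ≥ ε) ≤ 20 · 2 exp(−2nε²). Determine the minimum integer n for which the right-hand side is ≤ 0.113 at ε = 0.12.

Need 2·20·exp(−2nε²) ≤ 0.113, i.e. exp(−2nε²) ≤ 0.113/40.
So 2nε² ≥ ln(40/0.113) = 5.869247.
Hence n ≥ 5.869247/(2·0.12²) = 203.793.
The smallest integer n is 204.

204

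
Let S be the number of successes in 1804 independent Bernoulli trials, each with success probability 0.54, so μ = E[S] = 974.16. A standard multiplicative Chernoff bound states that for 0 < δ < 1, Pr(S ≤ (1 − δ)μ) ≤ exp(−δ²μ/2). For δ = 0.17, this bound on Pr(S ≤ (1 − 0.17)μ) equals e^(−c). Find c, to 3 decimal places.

c = δ²μ/2 = 0.17²·974.16/2 = 14.0766.

14.077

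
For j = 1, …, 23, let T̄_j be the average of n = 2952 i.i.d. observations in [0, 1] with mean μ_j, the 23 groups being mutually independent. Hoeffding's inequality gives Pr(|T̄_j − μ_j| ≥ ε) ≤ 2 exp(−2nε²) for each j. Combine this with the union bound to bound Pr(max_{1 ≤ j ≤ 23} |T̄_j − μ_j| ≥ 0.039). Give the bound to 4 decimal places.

0.0058

Per-experiment Hoeffding bound: 2·exp(−2·2952·0.039²) = 2·exp(−8.97998) = 0.00025181.
Union bound over 23 events: 23·0.00025181 = 0.00579.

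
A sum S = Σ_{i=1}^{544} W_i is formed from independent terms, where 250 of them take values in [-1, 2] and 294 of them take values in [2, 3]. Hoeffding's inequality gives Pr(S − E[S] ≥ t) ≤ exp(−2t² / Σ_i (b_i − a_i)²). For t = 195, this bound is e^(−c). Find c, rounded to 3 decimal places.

Σ(b_i − a_i)² = 250·3² + 294·1² = 2544.
c = 2t² / 2544 = 2·195² / 2544 = 29.8939.

29.894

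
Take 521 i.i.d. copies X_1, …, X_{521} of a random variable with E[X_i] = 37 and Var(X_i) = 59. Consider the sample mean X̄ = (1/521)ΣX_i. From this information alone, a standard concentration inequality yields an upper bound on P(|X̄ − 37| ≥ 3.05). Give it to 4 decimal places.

0.0122

With mean and variance of each term known, Chebyshev's inequality bounds the deviation of the sum (or sample mean).
Var(X̄) = Var(X_i)/n = 59/521 = 0.11324.
Chebyshev: P(|X̄ − 37| ≥ 3.05) ≤ Var(X̄)/(3.05)² = 59/(521·3.05²) = 0.0122.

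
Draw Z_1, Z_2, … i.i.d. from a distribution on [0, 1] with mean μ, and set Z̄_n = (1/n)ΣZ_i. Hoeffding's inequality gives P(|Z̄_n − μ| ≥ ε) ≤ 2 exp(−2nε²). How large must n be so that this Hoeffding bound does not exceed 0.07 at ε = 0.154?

Require 2·exp(−2nε²) ≤ 0.07, i.e. 2nε² ≥ ln(2/0.07) = 3.352407.
So n ≥ 3.352407 / (2·0.154²) = 70.678.
The smallest integer n is 71.

71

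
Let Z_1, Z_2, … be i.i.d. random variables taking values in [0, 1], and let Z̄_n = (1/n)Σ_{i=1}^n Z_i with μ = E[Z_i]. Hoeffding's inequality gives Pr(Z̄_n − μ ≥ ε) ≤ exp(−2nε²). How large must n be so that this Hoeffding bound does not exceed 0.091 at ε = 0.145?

Require exp(−2nε²) ≤ 0.091, i.e. 2nε² ≥ ln(1/0.091) = 2.396896.
So n ≥ 2.396896 / (2·0.145²) = 57.001.
The smallest integer n is 58.

58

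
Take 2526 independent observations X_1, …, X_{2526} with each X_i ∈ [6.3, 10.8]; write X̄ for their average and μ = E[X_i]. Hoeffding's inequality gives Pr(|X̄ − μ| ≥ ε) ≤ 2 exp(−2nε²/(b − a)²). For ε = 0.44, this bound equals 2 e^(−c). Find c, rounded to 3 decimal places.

48.300

c = 2nε²/(b − a)² = 2·2526·0.44² / 4.5² = 48.2996.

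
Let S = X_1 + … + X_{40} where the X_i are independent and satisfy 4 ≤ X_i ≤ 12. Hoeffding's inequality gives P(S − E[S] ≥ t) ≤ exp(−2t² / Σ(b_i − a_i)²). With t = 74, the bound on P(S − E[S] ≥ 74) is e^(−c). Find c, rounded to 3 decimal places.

4.278

Σ(b_i − a_i)² = 40·(8)² = 2560.
c = 2t²/2560 = 2·74²/2560 = 4.2781.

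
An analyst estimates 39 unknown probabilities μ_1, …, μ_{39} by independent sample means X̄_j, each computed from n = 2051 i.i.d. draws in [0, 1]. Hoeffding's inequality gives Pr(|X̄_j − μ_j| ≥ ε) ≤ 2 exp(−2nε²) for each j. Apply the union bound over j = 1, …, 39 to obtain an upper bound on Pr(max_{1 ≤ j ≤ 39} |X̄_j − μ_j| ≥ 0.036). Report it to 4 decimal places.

0.3831

Per-experiment Hoeffding bound: 2·exp(−2·2051·0.036²) = 2·exp(−5.31619) = 0.0098228.
Union bound over 39 events: 39·0.0098228 = 0.38309.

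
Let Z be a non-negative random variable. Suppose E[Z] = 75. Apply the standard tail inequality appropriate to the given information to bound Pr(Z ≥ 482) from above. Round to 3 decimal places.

Only the mean of a non-negative variable is known, so Markov's inequality is the applicable tail bound.
Markov's inequality: for a non-negative random variable, Pr(Z ≥ a) ≤ E[Z]/a.
Here E[Z] = 75 and a = 482, so the bound is 75/482 = 0.1556.

0.156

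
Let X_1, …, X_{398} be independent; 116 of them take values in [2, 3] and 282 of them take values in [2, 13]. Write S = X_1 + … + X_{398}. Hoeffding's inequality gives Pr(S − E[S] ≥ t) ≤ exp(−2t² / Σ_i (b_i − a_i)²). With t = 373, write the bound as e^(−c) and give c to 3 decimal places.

8.127

Σ(b_i − a_i)² = 116·1² + 282·11² = 34238.
c = 2t² / 34238 = 2·373² / 34238 = 8.1272.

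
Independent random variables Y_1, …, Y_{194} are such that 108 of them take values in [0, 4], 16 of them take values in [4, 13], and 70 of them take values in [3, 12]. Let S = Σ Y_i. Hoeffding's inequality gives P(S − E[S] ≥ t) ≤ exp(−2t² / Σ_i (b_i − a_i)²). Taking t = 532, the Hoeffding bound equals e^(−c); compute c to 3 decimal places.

65.108

Σ(b_i − a_i)² = 108·4² + 16·9² + 70·9² = 8694.
c = 2t² / 8694 = 2·532² / 8694 = 65.1079.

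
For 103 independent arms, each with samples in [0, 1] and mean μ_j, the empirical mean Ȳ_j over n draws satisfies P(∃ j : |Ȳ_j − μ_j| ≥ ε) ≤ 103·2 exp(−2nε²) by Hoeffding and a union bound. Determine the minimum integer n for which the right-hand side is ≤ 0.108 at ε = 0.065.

894

Need 2·103·exp(−2nε²) ≤ 0.108, i.e. exp(−2nε²) ≤ 0.108/206.
So 2nε² ≥ ln(206/0.108) = 7.553500.
Hence n ≥ 7.553500/(2·0.065²) = 893.905.
The smallest integer n is 894.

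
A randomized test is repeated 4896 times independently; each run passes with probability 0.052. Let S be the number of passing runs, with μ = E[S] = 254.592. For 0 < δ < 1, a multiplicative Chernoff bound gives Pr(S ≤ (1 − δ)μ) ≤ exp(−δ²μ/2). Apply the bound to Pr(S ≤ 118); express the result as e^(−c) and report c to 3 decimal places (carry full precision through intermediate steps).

36.642

Write 118 = (1 − δ)μ, so δ = 1 − 118/254.592 = 0.5365133…
Then the exponent is δ²μ/2 = (μ − 118)²/(2μ) = 36.641714.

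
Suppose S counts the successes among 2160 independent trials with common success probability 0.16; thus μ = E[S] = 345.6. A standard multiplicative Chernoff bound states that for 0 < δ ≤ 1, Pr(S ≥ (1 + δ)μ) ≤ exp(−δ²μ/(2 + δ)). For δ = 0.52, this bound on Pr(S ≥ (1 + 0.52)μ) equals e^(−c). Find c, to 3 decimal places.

37.083

c = δ²μ/(2 + δ) = 0.52²·345.6/(2 + 0.52) = 37.0834.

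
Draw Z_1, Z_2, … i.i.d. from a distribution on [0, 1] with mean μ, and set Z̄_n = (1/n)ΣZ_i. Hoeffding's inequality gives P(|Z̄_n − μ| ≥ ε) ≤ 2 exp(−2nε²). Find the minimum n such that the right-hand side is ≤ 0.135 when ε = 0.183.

41

Require 2·exp(−2nε²) ≤ 0.135, i.e. 2nε² ≥ ln(2/0.135) = 2.695628.
So n ≥ 2.695628 / (2·0.183²) = 40.246.
The smallest integer n is 41.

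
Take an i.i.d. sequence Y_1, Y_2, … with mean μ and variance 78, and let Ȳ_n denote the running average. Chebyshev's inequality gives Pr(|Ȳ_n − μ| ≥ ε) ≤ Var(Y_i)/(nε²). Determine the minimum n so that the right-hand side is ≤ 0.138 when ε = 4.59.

Require 78/(n·4.59²) ≤ 0.138, i.e. n ≥ 78/(0.138·4.59²) = 26.828.
The smallest integer n is 27.

27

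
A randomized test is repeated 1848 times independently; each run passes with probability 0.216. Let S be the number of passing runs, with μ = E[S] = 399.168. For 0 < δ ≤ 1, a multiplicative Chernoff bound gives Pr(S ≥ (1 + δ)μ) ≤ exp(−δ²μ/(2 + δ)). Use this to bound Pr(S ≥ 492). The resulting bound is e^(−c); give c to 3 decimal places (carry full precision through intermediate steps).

Write 492 = (1 + δ)μ, so δ = 492/399.168 − 1 = 0.2325637…
Then the exponent is δ²μ/(2 + δ) = (492 − μ)² / (μ·(2 + δ)) = 9.670208.

9.670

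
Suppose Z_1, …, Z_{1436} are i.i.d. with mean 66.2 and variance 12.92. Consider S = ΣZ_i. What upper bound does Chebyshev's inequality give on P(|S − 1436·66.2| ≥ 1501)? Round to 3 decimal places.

0.008

Var(S) = n·Var(Z_i) = 1436·12.92 = 18553.12.
Chebyshev: P(|S − 1436·66.2| ≥ 1501) ≤ Var(S)/1501² = 18553.12/2253001 = 0.0082.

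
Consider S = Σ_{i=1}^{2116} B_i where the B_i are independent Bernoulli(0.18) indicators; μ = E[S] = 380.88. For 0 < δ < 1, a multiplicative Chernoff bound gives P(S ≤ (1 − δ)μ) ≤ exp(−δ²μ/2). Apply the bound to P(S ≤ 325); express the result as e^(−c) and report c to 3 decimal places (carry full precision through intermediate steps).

Write 325 = (1 − δ)μ, so δ = 1 − 325/380.88 = 0.1467129…
Then the exponent is δ²μ/2 = (μ − 325)²/(2μ) = 4.099158.

4.099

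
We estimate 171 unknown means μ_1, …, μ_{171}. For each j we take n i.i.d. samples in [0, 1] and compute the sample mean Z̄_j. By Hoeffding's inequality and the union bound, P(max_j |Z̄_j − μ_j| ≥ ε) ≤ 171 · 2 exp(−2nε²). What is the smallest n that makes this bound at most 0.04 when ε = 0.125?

290

Need 2·171·exp(−2nε²) ≤ 0.04, i.e. exp(−2nε²) ≤ 0.04/342.
So 2nε² ≥ ln(342/0.04) = 9.053687.
Hence n ≥ 9.053687/(2·0.125²) = 289.718.
The smallest integer n is 290.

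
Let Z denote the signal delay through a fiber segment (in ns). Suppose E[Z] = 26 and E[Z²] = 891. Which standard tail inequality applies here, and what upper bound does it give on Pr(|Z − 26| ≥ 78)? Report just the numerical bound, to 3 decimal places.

0.035

The first two moments determine the variance, so Chebyshev's inequality is the sharpest standard bound available.
Var(Z) = E[Z²] − (E[Z])² = 891 − 676 = 215.
Chebyshev's inequality: Pr(|Z − μ| ≥ t) ≤ Var(Z)/t² = 215/6084 = 0.0353.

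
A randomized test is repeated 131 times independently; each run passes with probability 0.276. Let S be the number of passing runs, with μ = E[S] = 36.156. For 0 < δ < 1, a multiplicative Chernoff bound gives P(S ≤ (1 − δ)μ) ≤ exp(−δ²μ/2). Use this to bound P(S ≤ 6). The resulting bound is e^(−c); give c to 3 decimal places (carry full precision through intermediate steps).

12.576

Write 6 = (1 − δ)μ, so δ = 1 − 6/36.156 = 0.8340524…
Then the exponent is δ²μ/2 = (μ − 6)²/(2μ) = 12.575843.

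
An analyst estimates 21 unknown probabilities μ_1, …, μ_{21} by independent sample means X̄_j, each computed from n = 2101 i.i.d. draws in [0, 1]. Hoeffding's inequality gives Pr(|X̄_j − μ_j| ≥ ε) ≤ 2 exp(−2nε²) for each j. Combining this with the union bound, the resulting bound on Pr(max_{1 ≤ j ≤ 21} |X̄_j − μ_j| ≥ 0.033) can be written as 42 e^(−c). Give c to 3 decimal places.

4.576

Union bound over the 21 events: Pr(max_{1 ≤ j ≤ 21} |X̄_j − μ_j| ≥ 0.033) ≤ 21·2·exp(−2nε²) = 42 exp(−2·2101·0.033²).
So c = 2·2101·0.033² = 4.5760.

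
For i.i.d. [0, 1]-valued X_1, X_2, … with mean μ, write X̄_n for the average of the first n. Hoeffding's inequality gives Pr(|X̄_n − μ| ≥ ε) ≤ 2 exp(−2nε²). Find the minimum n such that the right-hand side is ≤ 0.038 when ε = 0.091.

240

Require 2·exp(−2nε²) ≤ 0.038, i.e. 2nε² ≥ ln(2/0.038) = 3.963316.
So n ≥ 3.963316 / (2·0.091²) = 239.302.
The smallest integer n is 240.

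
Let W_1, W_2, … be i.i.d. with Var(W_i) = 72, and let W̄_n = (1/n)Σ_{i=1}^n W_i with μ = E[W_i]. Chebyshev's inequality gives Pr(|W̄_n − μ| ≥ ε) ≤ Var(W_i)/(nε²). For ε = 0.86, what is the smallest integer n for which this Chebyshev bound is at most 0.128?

761

Require 72/(n·0.86²) ≤ 0.128, i.e. n ≥ 72/(0.128·0.86²) = 760.546.
The smallest integer n is 761.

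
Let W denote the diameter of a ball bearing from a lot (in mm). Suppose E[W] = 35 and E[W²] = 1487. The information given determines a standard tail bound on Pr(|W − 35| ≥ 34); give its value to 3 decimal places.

0.227

The first two moments determine the variance, so Chebyshev's inequality is the sharpest standard bound available.
Var(W) = E[W²] − (E[W])² = 1487 − 1225 = 262.
Chebyshev's inequality: Pr(|W − μ| ≥ t) ≤ Var(W)/t² = 262/1156 = 0.2266.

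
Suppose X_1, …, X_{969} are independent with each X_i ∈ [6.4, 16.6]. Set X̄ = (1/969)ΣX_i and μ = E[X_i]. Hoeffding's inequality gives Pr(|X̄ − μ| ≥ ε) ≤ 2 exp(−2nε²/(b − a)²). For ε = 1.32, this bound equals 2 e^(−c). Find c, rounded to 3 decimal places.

c = 2nε²/(b − a)² = 2·969·1.32² / 10.2² = 32.4565.

32.456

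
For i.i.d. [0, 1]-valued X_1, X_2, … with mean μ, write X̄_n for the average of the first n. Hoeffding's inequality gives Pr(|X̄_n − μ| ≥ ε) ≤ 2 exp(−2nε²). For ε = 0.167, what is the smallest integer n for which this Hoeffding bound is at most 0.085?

Require 2·exp(−2nε²) ≤ 0.085, i.e. 2nε² ≥ ln(2/0.085) = 3.158251.
So n ≥ 3.158251 / (2·0.167²) = 56.622.
The smallest integer n is 57.

57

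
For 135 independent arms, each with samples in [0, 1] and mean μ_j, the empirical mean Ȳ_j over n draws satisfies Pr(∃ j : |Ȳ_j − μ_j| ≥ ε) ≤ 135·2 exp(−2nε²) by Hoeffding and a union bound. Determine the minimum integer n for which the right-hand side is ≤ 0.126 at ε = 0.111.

312

Need 2·135·exp(−2nε²) ≤ 0.126, i.e. exp(−2nε²) ≤ 0.126/270.
So 2nε² ≥ ln(270/0.126) = 7.669895.
Hence n ≥ 7.669895/(2·0.111²) = 311.253.
The smallest integer n is 312.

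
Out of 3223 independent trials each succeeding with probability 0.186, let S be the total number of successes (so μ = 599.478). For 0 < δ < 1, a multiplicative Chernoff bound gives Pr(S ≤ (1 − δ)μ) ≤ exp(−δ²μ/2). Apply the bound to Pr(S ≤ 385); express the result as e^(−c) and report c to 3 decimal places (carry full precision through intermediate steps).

Write 385 = (1 − δ)μ, so δ = 1 − 385/599.478 = 0.3577746…
Then the exponent is δ²μ/2 = (μ − 385)²/(2μ) = 38.367390.

38.367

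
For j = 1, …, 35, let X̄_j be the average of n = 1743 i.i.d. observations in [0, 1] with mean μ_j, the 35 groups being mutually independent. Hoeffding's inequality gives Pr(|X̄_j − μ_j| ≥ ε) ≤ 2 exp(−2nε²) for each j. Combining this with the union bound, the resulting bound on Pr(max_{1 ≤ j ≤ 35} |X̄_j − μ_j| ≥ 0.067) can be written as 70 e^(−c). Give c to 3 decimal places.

15.649

Union bound over the 35 events: Pr(max_{1 ≤ j ≤ 35} |X̄_j − μ_j| ≥ 0.067) ≤ 35·2·exp(−2nε²) = 70 exp(−2·1743·0.067²).
So c = 2·1743·0.067² = 15.6487.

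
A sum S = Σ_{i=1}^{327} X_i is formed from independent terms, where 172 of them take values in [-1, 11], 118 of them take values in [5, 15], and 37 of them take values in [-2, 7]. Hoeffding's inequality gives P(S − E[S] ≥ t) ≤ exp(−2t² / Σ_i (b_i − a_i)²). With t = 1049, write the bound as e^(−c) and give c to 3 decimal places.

Σ(b_i − a_i)² = 172·12² + 118·10² + 37·9² = 39565.
c = 2t² / 39565 = 2·1049² / 39565 = 55.6250.

55.625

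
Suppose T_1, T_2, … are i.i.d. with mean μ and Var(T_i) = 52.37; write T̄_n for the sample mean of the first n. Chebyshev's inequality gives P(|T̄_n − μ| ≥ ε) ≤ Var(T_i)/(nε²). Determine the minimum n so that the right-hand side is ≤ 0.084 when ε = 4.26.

Require 52.37/(n·4.26²) ≤ 0.084, i.e. n ≥ 52.37/(0.084·4.26²) = 34.355.
The smallest integer n is 35.

35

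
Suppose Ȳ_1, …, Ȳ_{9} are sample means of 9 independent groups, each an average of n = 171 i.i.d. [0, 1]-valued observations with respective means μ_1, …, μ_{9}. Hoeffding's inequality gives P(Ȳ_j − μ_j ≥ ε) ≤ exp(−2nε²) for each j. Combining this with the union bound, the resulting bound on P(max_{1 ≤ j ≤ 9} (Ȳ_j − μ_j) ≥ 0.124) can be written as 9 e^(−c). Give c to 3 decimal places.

5.259

Union bound over the 9 events: P(max_{1 ≤ j ≤ 9} (Ȳ_j − μ_j) ≥ 0.124) ≤ 9·exp(−2nε²) = 9 exp(−2·171·0.124²).
So c = 2·171·0.124² = 5.2586.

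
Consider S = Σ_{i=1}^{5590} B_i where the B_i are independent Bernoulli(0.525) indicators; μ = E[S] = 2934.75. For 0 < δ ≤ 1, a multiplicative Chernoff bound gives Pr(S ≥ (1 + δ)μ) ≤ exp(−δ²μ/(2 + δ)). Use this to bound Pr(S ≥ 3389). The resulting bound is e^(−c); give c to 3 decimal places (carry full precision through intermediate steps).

32.630

Write 3389 = (1 + δ)μ, so δ = 3389/2934.75 − 1 = 0.1547832…
Then the exponent is δ²μ/(2 + δ) = (3389 − μ)² / (μ·(2 + δ)) = 32.629858.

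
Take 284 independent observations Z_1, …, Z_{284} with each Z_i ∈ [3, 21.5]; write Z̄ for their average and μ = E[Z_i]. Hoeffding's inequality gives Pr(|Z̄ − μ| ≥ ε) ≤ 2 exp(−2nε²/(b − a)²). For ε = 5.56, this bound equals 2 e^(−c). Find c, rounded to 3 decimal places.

51.304

c = 2nε²/(b − a)² = 2·284·5.56² / 18.5² = 51.3044.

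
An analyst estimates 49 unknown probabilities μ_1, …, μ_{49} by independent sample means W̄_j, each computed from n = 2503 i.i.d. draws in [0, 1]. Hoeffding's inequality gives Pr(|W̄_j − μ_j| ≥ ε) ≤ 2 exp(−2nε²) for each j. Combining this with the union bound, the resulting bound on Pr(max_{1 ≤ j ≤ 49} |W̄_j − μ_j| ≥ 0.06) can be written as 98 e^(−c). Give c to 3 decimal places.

Union bound over the 49 events: Pr(max_{1 ≤ j ≤ 49} |W̄_j − μ_j| ≥ 0.06) ≤ 49·2·exp(−2nε²) = 98 exp(−2·2503·0.06²).
So c = 2·2503·0.06² = 18.0216.

18.022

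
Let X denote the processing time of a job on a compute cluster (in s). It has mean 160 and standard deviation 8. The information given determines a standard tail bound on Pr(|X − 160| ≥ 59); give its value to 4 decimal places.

Mean and variance are known, so Chebyshev's inequality applies.
Chebyshev: Pr(|X − μ| ≥ t) ≤ Var(X)/t².
Var(X) = σ² = 8² = 64.
Bound = 64 / 3481 = 0.0184.

0.0184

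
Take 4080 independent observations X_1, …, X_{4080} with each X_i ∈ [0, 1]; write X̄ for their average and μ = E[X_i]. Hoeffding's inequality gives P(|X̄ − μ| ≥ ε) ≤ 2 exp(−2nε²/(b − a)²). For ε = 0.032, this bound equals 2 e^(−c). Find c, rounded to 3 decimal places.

c = 2nε²/(b − a)² = 2·4080·0.032² / 1² = 8.3558.

8.356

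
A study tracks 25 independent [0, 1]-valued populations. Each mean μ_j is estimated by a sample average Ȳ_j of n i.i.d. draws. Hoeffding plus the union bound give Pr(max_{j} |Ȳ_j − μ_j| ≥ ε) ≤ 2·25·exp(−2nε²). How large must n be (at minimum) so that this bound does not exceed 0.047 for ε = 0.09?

431

Need 2·25·exp(−2nε²) ≤ 0.047, i.e. exp(−2nε²) ≤ 0.047/50.
So 2nε² ≥ ln(50/0.047) = 6.969631.
Hence n ≥ 6.969631/(2·0.09²) = 430.224.
The smallest integer n is 431.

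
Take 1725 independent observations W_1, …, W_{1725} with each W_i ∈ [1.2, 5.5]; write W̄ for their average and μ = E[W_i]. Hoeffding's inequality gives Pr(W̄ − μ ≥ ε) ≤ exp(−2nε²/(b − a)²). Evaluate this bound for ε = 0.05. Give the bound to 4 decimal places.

0.6272

Exponent: 2nε²/(b − a)² = 2·1725·0.05² / 4.3² = 0.46647.
Bound = exp(−0.46647) = 0.62721.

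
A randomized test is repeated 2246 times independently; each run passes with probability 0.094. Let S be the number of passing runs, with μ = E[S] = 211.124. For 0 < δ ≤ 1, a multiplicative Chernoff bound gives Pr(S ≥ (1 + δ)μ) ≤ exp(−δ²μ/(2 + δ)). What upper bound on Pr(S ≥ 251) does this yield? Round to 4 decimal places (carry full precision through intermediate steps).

Write 251 = (1 + δ)μ, so δ = 251/211.124 − 1 = 0.1888748…
Then the exponent is δ²μ/(2 + δ) = (251 − μ)² / (μ·(2 + δ)) = 3.440841.
Bound = exp(−3.440841) = 0.03204.

0.0320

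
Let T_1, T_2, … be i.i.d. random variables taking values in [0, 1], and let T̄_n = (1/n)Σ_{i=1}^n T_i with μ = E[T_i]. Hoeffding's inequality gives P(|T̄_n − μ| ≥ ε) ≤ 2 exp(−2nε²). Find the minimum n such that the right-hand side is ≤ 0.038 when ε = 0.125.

127

Require 2·exp(−2nε²) ≤ 0.038, i.e. 2nε² ≥ ln(2/0.038) = 3.963316.
So n ≥ 3.963316 / (2·0.125²) = 126.826.
The smallest integer n is 127.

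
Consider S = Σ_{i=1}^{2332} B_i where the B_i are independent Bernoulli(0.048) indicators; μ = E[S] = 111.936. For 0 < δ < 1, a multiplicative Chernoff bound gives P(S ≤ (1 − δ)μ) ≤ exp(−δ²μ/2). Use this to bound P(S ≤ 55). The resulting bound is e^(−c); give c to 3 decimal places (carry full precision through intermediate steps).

Write 55 = (1 − δ)μ, so δ = 1 − 55/111.936 = 0.5086478…
Then the exponent is δ²μ/2 = (μ − 55)²/(2μ) = 14.480186.

14.480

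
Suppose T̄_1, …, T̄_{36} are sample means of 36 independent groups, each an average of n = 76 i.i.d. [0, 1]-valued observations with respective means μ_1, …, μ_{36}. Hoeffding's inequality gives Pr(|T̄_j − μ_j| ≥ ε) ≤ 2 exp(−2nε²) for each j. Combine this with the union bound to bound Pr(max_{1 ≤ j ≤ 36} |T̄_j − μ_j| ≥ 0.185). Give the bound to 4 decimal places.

0.3963

Per-experiment Hoeffding bound: 2·exp(−2·76·0.185²) = 2·exp(−5.20220) = 0.011009.
Union bound over 36 events: 36·0.011009 = 0.39632.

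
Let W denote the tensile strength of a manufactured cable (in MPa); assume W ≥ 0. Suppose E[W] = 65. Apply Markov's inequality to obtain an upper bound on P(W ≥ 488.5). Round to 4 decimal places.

0.1331

Markov's inequality: for a non-negative random variable, P(W ≥ a) ≤ E[W]/a.
Here E[W] = 65 and a = 488.5, so the bound is 65/488.5 = 0.1331.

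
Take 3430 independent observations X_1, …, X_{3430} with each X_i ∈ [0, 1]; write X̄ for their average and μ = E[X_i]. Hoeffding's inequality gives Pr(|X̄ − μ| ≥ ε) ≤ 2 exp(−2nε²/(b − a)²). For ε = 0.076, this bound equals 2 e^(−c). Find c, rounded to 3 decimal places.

c = 2nε²/(b − a)² = 2·3430·0.076² / 1² = 39.6234.

39.623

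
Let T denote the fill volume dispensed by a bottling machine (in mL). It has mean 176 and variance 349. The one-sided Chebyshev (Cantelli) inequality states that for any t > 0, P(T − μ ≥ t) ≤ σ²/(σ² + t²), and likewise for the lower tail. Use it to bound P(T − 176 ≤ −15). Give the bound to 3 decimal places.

0.608

Here σ² = 349 and t = 15, so σ² + t² = 574.
Cantelli's bound: 349/574 = 0.6080.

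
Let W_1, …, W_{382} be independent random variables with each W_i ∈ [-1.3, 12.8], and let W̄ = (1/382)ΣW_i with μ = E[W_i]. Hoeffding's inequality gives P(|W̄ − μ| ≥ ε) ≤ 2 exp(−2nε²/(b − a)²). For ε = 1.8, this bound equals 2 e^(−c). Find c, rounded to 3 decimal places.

12.451

c = 2nε²/(b − a)² = 2·382·1.8² / 14.1² = 12.4509.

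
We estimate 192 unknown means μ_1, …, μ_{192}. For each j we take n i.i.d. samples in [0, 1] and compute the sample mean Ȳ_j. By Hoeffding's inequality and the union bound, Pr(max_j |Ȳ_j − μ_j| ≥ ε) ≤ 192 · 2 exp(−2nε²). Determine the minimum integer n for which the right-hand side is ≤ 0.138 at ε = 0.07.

810

Need 2·192·exp(−2nε²) ≤ 0.138, i.e. exp(−2nε²) ≤ 0.138/384.
So 2nε² ≥ ln(384/0.138) = 7.931144.
Hence n ≥ 7.931144/(2·0.07²) = 809.300.
The smallest integer n is 810.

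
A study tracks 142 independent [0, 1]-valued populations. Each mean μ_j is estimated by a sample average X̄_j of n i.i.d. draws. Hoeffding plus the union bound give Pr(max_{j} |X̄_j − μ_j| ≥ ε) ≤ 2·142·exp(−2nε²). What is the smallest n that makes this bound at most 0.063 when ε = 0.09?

Need 2·142·exp(−2nε²) ≤ 0.063, i.e. exp(−2nε²) ≤ 0.063/284.
So 2nε² ≥ ln(284/0.063) = 8.413595.
Hence n ≥ 8.413595/(2·0.09²) = 519.358.
The smallest integer n is 520.

520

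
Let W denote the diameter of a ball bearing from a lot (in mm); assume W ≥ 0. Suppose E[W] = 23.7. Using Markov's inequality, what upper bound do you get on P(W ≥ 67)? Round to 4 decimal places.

0.3537

Markov's inequality: for a non-negative random variable, P(W ≥ a) ≤ E[W]/a.
Here E[W] = 23.7 and a = 67, so the bound is 23.7/67 = 0.3537.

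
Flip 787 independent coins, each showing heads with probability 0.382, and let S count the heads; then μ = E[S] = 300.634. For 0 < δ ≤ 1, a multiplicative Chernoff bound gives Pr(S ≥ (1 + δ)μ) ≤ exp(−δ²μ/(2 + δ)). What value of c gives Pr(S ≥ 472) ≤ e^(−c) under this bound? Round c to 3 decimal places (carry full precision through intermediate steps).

38.008

Write 472 = (1 + δ)μ, so δ = 472/300.634 − 1 = 0.5700154…
Then the exponent is δ²μ/(2 + δ) = (472 − μ)² / (μ·(2 + δ)) = 38.008043.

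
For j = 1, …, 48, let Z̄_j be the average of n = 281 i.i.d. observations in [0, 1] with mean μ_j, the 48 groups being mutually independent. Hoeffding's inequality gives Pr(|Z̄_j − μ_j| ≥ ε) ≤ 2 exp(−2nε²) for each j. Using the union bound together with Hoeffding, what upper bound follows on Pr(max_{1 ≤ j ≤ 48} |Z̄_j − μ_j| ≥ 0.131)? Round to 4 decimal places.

0.0062

Per-experiment Hoeffding bound: 2·exp(−2·281·0.131²) = 2·exp(−9.64448) = 0.00012956.
Union bound over 48 events: 48·0.00012956 = 0.00622.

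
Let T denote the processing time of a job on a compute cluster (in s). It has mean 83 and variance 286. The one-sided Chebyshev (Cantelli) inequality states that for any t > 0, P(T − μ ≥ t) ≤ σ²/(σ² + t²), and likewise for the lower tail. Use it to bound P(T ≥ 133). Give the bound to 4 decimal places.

Here σ² = 286 and t = 50, so σ² + t² = 2786.
Cantelli's bound: 286/2786 = 0.1027.

0.1027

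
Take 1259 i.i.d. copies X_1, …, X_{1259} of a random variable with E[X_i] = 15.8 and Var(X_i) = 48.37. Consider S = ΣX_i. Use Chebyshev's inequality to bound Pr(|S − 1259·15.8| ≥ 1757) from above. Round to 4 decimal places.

Var(S) = n·Var(X_i) = 1259·48.37 = 60897.83.
Chebyshev: Pr(|S − 1259·15.8| ≥ 1757) ≤ Var(S)/1757² = 60897.83/3087049 = 0.0197.

0.0197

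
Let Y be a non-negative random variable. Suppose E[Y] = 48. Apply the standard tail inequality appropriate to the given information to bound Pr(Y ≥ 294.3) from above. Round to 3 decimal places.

0.163

Only the mean of a non-negative variable is known, so Markov's inequality is the applicable tail bound.
Markov's inequality: for a non-negative random variable, Pr(Y ≥ a) ≤ E[Y]/a.
Here E[Y] = 48 and a = 294.3, so the bound is 48/294.3 = 0.1631.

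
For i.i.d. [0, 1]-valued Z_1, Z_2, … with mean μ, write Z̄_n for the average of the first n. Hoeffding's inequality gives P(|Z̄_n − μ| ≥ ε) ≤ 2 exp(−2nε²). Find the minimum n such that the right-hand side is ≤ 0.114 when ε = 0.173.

Require 2·exp(−2nε²) ≤ 0.114, i.e. 2nε² ≥ ln(2/0.114) = 2.864704.
So n ≥ 2.864704 / (2·0.173²) = 47.858.
The smallest integer n is 48.

48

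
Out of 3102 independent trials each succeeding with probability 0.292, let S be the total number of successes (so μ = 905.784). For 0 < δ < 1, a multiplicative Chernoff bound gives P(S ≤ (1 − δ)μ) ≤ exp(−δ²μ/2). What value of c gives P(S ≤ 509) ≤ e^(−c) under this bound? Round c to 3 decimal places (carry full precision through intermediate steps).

86.907

Write 509 = (1 − δ)μ, so δ = 1 − 509/905.784 = 0.4380559…
Then the exponent is δ²μ/2 = (μ − 509)²/(2μ) = 86.906781.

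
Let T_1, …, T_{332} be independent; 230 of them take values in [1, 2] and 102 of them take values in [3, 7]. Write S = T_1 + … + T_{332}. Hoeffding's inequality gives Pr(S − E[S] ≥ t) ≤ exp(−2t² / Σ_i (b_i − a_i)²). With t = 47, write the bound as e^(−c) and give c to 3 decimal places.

2.373

Σ(b_i − a_i)² = 230·1² + 102·4² = 1862.
c = 2t² / 1862 = 2·47² / 1862 = 2.3727.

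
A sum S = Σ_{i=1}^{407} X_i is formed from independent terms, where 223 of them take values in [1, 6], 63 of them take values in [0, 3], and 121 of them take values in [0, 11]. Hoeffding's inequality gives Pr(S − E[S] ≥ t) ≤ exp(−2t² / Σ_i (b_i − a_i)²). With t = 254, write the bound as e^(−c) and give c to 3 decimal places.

Σ(b_i − a_i)² = 223·5² + 63·3² + 121·11² = 20783.
c = 2t² / 20783 = 2·254² / 20783 = 6.2085.

6.209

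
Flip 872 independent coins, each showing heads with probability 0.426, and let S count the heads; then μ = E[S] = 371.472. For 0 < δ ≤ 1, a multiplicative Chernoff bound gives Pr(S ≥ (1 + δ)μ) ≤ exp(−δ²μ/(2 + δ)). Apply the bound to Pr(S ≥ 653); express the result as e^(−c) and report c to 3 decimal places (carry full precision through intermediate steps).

Write 653 = (1 + δ)μ, so δ = 653/371.472 − 1 = 0.7578714…
Then the exponent is δ²μ/(2 + δ) = (653 − μ)² / (μ·(2 + δ)) = 77.364745.

77.365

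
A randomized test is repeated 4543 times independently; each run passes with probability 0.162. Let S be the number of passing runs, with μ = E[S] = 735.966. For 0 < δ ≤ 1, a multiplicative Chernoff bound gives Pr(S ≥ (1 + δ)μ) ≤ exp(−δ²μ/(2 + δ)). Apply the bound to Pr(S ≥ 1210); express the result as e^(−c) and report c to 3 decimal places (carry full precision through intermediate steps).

Write 1210 = (1 + δ)μ, so δ = 1210/735.966 − 1 = 0.6440977…
Then the exponent is δ²μ/(2 + δ) = (1210 − μ)² / (μ·(2 + δ)) = 115.473874.

115.474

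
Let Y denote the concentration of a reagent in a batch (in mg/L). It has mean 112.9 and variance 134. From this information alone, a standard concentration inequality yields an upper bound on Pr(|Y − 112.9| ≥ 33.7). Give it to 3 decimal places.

Mean and variance are known, so Chebyshev's inequality applies.
Chebyshev: Pr(|Y − μ| ≥ t) ≤ Var(Y)/t².
Bound = 134 / 1135.69 = 0.1180.

0.118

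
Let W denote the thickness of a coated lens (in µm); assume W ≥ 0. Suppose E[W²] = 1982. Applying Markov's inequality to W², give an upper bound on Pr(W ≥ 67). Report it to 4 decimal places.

0.4415

Since W ≥ 0, the event {W ≥ 67} is the same as {W² ≥ 4489}.
Markov's inequality applied to W² gives Pr(W² ≥ 4489) ≤ E[W²]/4489 = 1982/4489 = 0.4415.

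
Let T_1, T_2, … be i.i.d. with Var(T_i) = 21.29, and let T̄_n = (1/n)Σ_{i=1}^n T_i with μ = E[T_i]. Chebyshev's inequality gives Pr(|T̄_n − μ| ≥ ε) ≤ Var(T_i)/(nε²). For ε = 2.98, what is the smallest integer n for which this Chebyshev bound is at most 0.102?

Require 21.29/(n·2.98²) ≤ 0.102, i.e. n ≥ 21.29/(0.102·2.98²) = 23.504.
The smallest integer n is 24.

24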